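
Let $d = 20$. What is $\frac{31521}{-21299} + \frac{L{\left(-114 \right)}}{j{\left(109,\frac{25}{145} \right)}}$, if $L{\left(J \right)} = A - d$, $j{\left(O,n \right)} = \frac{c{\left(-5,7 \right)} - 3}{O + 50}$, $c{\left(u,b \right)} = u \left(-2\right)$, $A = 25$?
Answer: $\frac{879582}{7847} \approx 112.09$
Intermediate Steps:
$c{\left(u,b \right)} = - 2 u$
$j{\left(O,n \right)} = \frac{7}{50 + O}$ ($j{\left(O,n \right)} = \frac{\left(-2\right) \left(-5\right) - 3}{O + 50} = \frac{10 - 3}{50 + O} = \frac{7}{50 + O}$)
$L{\left(J \right)} = 5$ ($L{\left(J \right)} = 25 - 20 = 5$)
$\frac{31521}{-21299} + \frac{L{\left(-114 \right)}}{j{\left(109,\frac{25}{145} \right)}} = \frac{31521}{-21299} + \frac{5}{7 \frac{1}{50 + 109}} = 31521 \left(- \frac{1}{21299}\right) + \frac{5}{7 \cdot \frac{1}{159}} = - \frac{1659}{1121} + \frac{5}{7 \cdot \frac{1}{159}} = - \frac{1659}{1121} + \frac{5}{\frac{7}{159}} = - \frac{1659}{1121} + 5 \cdot \frac{159}{7} = - \frac{1659}{1121} + \frac{795}{7} = \frac{879582}{7847}$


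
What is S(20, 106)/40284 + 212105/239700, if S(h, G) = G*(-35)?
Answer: 127585847/160934580 ≈ 0.79278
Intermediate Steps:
S(h, G) = -35*G
S(20, 106)/40284 + 212105/239700 = -35*106/40284 + 212105/239700 = -3710*1/40284 + 212105*(1/239700) = -1855/20142 + 42421/47940 = 127585847/160934580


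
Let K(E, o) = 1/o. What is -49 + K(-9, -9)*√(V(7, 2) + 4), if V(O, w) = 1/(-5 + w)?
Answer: -49 - √33/27 ≈ -49.213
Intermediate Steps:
-49 + K(-9, -9)*√(V(7, 2) + 4) = -49 + √(1/(-5 + 2) + 4)/(-9) = -49 - √(1/(-3) + 4)/9 = -49 - √(-⅓ + 4)/9 = -49 - √33/27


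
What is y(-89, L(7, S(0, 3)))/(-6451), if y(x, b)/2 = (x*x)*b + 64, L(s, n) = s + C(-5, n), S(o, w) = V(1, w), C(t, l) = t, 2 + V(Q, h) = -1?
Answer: -31812/6451 ≈ -4.9313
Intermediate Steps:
V(Q, h) = -3 (V(Q, h) = -2 - 1 = -3)
S(o, w) = -3
L(s, n) = -5 + s (L(s, n) = s - 5 = -5 + s)
y(x, b) = 128 + 2*b*x² (y(x, b) = 2*((x*x)*b + 64) = 2*(x²*b + 64) = 2*(b*x² + 64) = 2*(64 + b*x²) = 128 + 2*b*x²)
y(-89, L(7, S(0, 3)))/(-6451) = (128 + 2*(-5 + 7)*(-89)²)/(-6451) = (128 + 2*2*7921)*(-1/6451) = (128 + 31684)*(-1/6451) = 31812*(-1/6451) = -31812/6451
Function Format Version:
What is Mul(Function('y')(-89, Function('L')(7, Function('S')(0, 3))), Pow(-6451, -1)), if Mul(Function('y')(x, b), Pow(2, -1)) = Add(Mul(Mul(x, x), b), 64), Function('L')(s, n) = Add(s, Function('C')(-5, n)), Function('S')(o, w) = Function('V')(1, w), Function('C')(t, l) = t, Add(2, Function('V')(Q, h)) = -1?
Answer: Rational(-31812, 6451) ≈ -4.9313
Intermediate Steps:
Function('V')(Q, h) = -3 (Function('V')(Q, h) = Add(-2, -1) = -3)
Function('S')(o, w) = -3
Function('L')(s, n) = Add(-5, s) (Function('L')(s, n) = Add(s, -5) = Add(-5, s))
Function('y')(x, b) = Add(128, Mul(2, b, Pow(x, 2))) (Function('y')(x, b) = Mul(2, Add(Mul(Mul(x, x), b), 64)) = Mul(2, Add(Mul(Pow(x, 2), b), 64)) = Mul(2, Add(Mul(b, Pow(x, 2)), 64)) = Mul(2, Add(64, Mul(b, Pow(x, 2)))) = Add(128, Mul(2, b, Pow(x, 2))))
Mul(Function('y')(-89, Function('L')(7, Function('S')(0, 3))), Pow(-6451, -1)) = Mul(Add(128, Mul(2, Add(-5, 7), Pow(-89, 2))), Pow(-6451, -1)) = Mul(Add(128, Mul(2, 2, 7921)), Rational(-1, 6451)) = Mul(Add(128, 31684), Rational(-1, 6451)) = Mul(31812, Rational(-1, 6451)) = Rational(-31812, 6451)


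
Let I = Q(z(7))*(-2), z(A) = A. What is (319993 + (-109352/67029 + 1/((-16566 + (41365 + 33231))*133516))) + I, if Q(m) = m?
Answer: 166175841320974712749/519336233230920 ≈ 3.1998e+5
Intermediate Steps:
I = -14 (I = 7*(-2) = -14)
(319993 + (-109352/67029 + 1/((-16566 + (41365 + 33231))*133516))) + I = (319993 + (-109352/67029 + 1/((-16566 + (41365 + 33231))*133516))) - 14 = (319993 + (-109352*1/67029 + (1/133516)/(-16566 + 74596))) - 14 = (319993 + (-109352/67029 + (1/133516)/58030)) - 14 = (319993 + (-109352/67029 + (1/58030)*(1/133516))) - 14 = (319993 + (-109352/67029 + 1/7747933480)) - 14 = (319993 - 847252021837931/519336233230920) - 14 = 166183112028239945629/519336233230920 - 14 = 166175841320974712749/519336233230920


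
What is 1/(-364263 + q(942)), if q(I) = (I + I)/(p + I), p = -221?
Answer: -721/262631739 ≈ -2.7453e-6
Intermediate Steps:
q(I) = 2*I/(-221 + I) (q(I) = (I + I)/(-221 + I) = (2*I)/(-221 + I) = 2*I/(-221 + I))
1/(-364263 + q(942)) = 1/(-364263 + 2*942/(-221 + 942)) = 1/(-364263 + 2*942/721) = 1/(-364263 + 2*942*(1/721)) = 1/(-364263 + 1884/721) = 1/(-262631739/721) = -721/262631739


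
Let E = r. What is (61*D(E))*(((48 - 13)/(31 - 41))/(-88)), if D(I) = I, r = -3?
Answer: -1281/176 ≈ -7.2784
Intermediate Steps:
E = -3
(61*D(E))*(((48 - 13)/(31 - 41))/(-88)) = (61*(-3))*(((48 - 13)/(31 - 41))/(-88)) = -183*35/(-10)*(-1)/88 = -183*35*(-⅒)*(-1)/88 = -(-1281)*(-1)/(2*88) = -183*7/176 = -1281/176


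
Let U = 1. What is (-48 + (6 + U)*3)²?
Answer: 729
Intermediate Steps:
(-48 + (6 + U)*3)² = (-48 + (6 + 1)*3)² = (-48 + 7*3)² = (-48 + 21)² = (-27)² = 729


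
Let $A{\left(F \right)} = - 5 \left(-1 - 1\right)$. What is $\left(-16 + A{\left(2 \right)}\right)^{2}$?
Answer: $36$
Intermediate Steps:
$A{\left(F \right)} = 10$ ($A{\left(F \right)} = \left(-5\right) \left(-2\right) = 10$)
$\left(-16 + A{\left(2 \right)}\right)^{2} = \left(-16 + 10\right)^{2} = \left(-6\right)^{2} = 36$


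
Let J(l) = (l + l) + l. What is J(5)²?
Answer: 225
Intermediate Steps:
J(l) = 3*l (J(l) = 2*l + l = 3*l)
J(5)² = (3*5)² = 15² = 225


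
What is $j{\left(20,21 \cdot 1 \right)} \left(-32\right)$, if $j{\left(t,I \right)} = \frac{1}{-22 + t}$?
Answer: $16$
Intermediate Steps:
$j{\left(20,21 \cdot 1 \right)} \left(-32\right) = \frac{1}{-22 + 20} \left(-32\right) = \frac{1}{-2} \left(-32\right) = \left(- \frac{1}{2}\right) \left(-32\right) = 16$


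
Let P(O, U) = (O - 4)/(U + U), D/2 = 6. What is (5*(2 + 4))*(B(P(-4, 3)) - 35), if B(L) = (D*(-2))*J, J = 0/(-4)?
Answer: -1050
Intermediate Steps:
D = 12 (D = 2*6 = 12)
J = 0 (J = 0*(-¼) = 0)
P(O, U) = (-4 + O)/(2*U) (P(O, U) = (-4 + O)/((2*U)) = (-4 + O)*(1/(2*U)) = (-4 + O)/(2*U))
B(L) = 0 (B(L) = (12*(-2))*0 = -24*0 = 0)
(5*(2 + 4))*(B(P(-4, 3)) - 35) = (5*(2 + 4))*(0 - 35) = (5*6)*(-35) = 30*(-35) = -1050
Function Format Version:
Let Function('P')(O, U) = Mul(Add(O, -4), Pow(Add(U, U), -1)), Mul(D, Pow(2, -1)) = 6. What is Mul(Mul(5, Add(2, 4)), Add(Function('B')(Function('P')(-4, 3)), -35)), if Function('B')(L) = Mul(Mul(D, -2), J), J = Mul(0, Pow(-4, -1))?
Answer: -1050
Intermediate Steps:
D = 12 (D = Mul(2, 6) = 12)
J = 0 (J = Mul(0, Rational(-1, 4)) = 0)
Function('P')(O, U) = Mul(Rational(1, 2), Pow(U, -1), Add(-4, O)) (Function('P')(O, U) = Mul(Add(-4, O), Pow(Mul(2, U), -1)) = Mul(Add(-4, O), Mul(Rational(1, 2), Pow(U, -1))) = Mul(Rational(1, 2), Pow(U, -1), Add(-4, O)))
Function('B')(L) = 0 (Function('B')(L) = Mul(Mul(12, -2), 0) = Mul(-24, 0) = 0)
Mul(Mul(5, Add(2, 4)), Add(Function('B')(Function('P')(-4, 3)), -35)) = Mul(Mul(5, Add(2, 4)), Add(0, -35)) = Mul(Mul(5, 6), -35) = Mul(30, -35) = -1050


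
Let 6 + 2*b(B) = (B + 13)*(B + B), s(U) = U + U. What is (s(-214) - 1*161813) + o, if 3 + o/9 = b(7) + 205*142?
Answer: 100955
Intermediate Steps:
s(U) = 2*U
b(B) = -3 + B*(13 + B) (b(B) = -3 + ((B + 13)*(B + B))/2 = -3 + ((13 + B)*(2*B))/2 = -3 + (2*B*(13 + B))/2 = -3 + B*(13 + B))
o = 263196 (o = -27 + 9*((-3 + 7**2 + 13*7) + 205*142) = -27 + 9*((-3 + 49 + 91) + 29110) = -27 + 9*(137 + 29110) = -27 + 9*29247 = -27 + 263223 = 263196)
(s(-214) - 1*161813) + o = (2*(-214) - 1*161813) + 263196 = (-428 - 161813) + 263196 = -162241 + 263196 = 100955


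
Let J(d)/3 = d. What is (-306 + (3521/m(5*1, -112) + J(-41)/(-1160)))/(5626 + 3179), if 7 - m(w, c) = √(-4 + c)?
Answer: -5991517/337055400 + 7042*I*√29/1452825 ≈ -0.017776 + 0.026102*I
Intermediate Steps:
m(w, c) = 7 - √(-4 + c)
J(d) = 3*d
(-306 + (3521/m(5*1, -112) + J(-41)/(-1160)))/(5626 + 3179) = (-306 + (3521/(7 - √(-4 - 112)) + (3*(-41))/(-1160)))/(5626 + 3179) = (-306 + (3521/(7 - √(-116)) - 123*(-1/1160)))/8805 = (-306 + (3521/(7 - 2*I*√29) + 123/1160))*(1/8805) = (-306 + (123/1160 + 3521/(7 - 2*I*√29)))*(1/8805) = (-354837/1160 + 3521/(7 - 2*I*√29))*(1/8805) = -118279/3404600 + 3521/(8805*(7 - 2*I*√29))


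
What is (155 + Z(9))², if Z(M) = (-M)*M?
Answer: 5476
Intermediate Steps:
Z(M) = -M²
(155 + Z(9))² = (155 - 1*9²)² = (155 - 1*81)² = (155 - 81)² = 74² = 5476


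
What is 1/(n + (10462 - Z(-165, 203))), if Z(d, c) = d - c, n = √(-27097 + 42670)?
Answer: 3610/39091109 - √15573/117273327 ≈ 9.1284e-5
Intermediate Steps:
n = √15573 ≈ 124.79
1/(n + (10462 - Z(-165, 203))) = 1/(√15573 + (10462 - (-165 - 1*203))) = 1/(√15573 + (10462 - (-165 - 203))) = 1/(√15573 + (10462 - 1*(-368))) = 1/(√15573 + (10462 + 368)) = 1/(√15573 + 10830) = 1/(10830 + √15573)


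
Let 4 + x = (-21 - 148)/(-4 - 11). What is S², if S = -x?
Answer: 11881/225 ≈ 52.804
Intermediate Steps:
x = 109/15 (x = -4 + (-21 - 148)/(-4 - 11) = -4 - 169/(-15) = -4 - 169*(-1/15) = -4 + 169/15 = 109/15 ≈ 7.2667)
S = -109/15 (S = -1*109/15 = -109/15 ≈ -7.2667)
S² = (-109/15)² = 11881/225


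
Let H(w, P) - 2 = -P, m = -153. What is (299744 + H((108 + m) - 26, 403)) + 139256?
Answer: 438599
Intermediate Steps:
H(w, P) = 2 - P
(299744 + H((108 + m) - 26, 403)) + 139256 = (299744 + (2 - 1*403)) + 139256 = (299744 + (2 - 403)) + 139256 = (299744 - 401) + 139256 = 299343 + 139256 = 438599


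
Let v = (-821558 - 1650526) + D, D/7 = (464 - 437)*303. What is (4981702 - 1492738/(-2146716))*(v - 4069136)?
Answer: -2666974780601136985/82566 ≈ -3.2301e+13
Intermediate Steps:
D = 57267 (D = 7*((464 - 437)*303) = 7*(27*303) = 7*8181 = 57267)
v = -2414817 (v = (-821558 - 1650526) + 57267 = -2472084 + 57267 = -2414817)
(4981702 - 1492738/(-2146716))*(v - 4069136) = (4981702 - 1492738/(-2146716))*(-2414817 - 4069136) = (4981702 - 1492738*(-1/2146716))*(-6483953) = (4981702 + 57413/82566)*(-6483953) = (411319264745/82566)*(-6483953) = -2666974780601136985/82566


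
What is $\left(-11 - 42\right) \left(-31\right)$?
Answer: $1643$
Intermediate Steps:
$\left(-11 - 42\right) \left(-31\right) = \left(-53\right) \left(-31\right) = 1643$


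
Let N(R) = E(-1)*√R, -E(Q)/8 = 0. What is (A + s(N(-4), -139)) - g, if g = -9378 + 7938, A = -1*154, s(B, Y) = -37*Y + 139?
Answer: 6568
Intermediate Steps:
E(Q) = 0 (E(Q) = -8*0 = 0)
N(R) = 0 (N(R) = 0*√R = 0)
s(B, Y) = 139 - 37*Y
A = -154
g = -1440
(A + s(N(-4), -139)) - g = (-154 + (139 - 37*(-139))) - 1*(-1440) = (-154 + (139 + 5143)) + 1440 = (-154 + 5282) + 1440 = 5128 + 1440 = 6568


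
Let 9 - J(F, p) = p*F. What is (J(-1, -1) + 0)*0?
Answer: 0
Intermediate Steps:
J(F, p) = 9 - F*p (J(F, p) = 9 - p*F = 9 - F*p)
(J(-1, -1) + 0)*0 = ((9 - 1*(-1)*(-1)) + 0)*0 = ((9 - 1) + 0)*0 = (8 + 0)*0 = 8*0 = 0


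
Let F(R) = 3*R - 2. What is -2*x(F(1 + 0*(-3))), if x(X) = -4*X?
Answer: 8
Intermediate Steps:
F(R) = -2 + 3*R
-2*x(F(1 + 0*(-3))) = -(-8)*(-2 + 3*(1 + 0*(-3))) = -(-8)*(-2 + 3*(1 + 0)) = -(-8)*(-2 + 3*1) = -(-8)*(-2 + 3) = -(-8) = -2*(-4) = 8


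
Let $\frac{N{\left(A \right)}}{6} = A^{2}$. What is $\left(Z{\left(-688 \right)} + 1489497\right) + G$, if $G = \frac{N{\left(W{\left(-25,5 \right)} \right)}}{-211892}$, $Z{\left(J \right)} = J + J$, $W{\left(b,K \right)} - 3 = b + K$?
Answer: $\frac{157660466599}{105946} \approx 1.4881 \cdot 10^{6}$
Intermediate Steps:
$W{\left(b,K \right)} = 3 + K + b$ ($W{\left(b,K \right)} = 3 + \left(b + K\right) = 3 + \left(K + b\right) = 3 + K + b$)
$N{\left(A \right)} = 6 A^{2}$
$Z{\left(J \right)} = 2 J$
$G = - \frac{867}{105946}$ ($G = \frac{6 \left(3 + 5 - 25\right)^{2}}{-211892} = 6 \left(-17\right)^{2} \left(- \frac{1}{211892}\right) = 6 \cdot 289 \left(- \frac{1}{211892}\right) = 1734 \left(- \frac{1}{211892}\right) = - \frac{867}{105946} \approx -0.0081834$)
$\left(Z{\left(-688 \right)} + 1489497\right) + G = \left(2 \left(-688\right) + 1489497\right) - \frac{867}{105946} = \left(-1376 + 1489497\right) - \frac{867}{105946} = 1488121 - \frac{867}{105946} = \frac{157660466599}{105946}$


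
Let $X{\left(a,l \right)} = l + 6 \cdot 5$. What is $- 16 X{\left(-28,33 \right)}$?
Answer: $-1008$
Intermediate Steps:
$X{\left(a,l \right)} = 30 + l$ ($X{\left(a,l \right)} = l + 30 = 30 + l$)
$- 16 X{\left(-28,33 \right)} = - 16 \left(30 + 33\right) = \left(-16\right) 63 = -1008$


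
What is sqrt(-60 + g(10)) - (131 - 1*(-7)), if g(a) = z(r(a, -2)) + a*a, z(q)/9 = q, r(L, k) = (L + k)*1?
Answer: -138 + 4*sqrt(7) ≈ -127.42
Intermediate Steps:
r(L, k) = L + k
z(q) = 9*q
g(a) = -18 + a**2 + 9*a (g(a) = 9*(a - 2) + a*a = 9*(-2 + a) + a**2 = (-18 + 9*a) + a**2 = -18 + a**2 + 9*a)
sqrt(-60 + g(10)) - (131 - 1*(-7)) = sqrt(-60 + (-18 + 10**2 + 9*10)) - (131 - 1*(-7)) = sqrt(-60 + (-18 + 100 + 90)) - (131 + 7) = sqrt(-60 + 172) - 1*138 = sqrt(112) - 138 = 4*sqrt(7) - 138 = -138 + 4*sqrt(7)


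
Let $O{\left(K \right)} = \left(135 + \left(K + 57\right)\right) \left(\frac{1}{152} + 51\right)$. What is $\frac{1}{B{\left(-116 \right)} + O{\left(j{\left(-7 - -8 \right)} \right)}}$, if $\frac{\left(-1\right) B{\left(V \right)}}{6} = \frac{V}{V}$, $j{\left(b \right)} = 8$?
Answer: $\frac{19}{193711} \approx 9.8084 \cdot 10^{-5}$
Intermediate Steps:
$B{\left(V \right)} = -6$ ($B{\left(V \right)} = - 6 \frac{V}{V} = \left(-6\right) 1 = -6$)
$O{\left(K \right)} = \frac{186072}{19} + \frac{7753 K}{152}$ ($O{\left(K \right)} = \left(135 + \left(57 + K\right)\right) \left(\frac{1}{152} + 51\right) = \left(192 + K\right) \frac{7753}{152} = \frac{186072}{19} + \frac{7753 K}{152}$)
$\frac{1}{B{\left(-116 \right)} + O{\left(j{\left(-7 - -8 \right)} \right)}} = \frac{1}{-6 + \left(\frac{186072}{19} + \frac{7753}{152} \cdot 8\right)} = \frac{1}{-6 + \left(\frac{186072}{19} + \frac{7753}{19}\right)} = \frac{1}{-6 + \frac{193825}{19}} = \frac{1}{\frac{193711}{19}} = \frac{19}{193711}$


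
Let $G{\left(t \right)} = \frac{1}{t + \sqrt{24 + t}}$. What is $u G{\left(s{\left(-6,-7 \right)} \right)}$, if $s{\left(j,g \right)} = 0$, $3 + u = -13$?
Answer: $- \frac{4 \sqrt{6}}{3} \approx -3.266$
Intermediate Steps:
$u = -16$ ($u = -3 - 13 = -16$)
$u G{\left(s{\left(-6,-7 \right)} \right)} = - \frac{16}{0 + \sqrt{24 + 0}} = - \frac{16}{0 + \sqrt{24}} = - \frac{16}{0 + 2 \sqrt{6}} = - \frac{16}{2 \sqrt{6}} = - 16 \frac{\sqrt{6}}{12} = - \frac{4 \sqrt{6}}{3}$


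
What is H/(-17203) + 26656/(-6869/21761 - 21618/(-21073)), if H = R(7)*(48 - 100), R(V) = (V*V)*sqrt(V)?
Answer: 12223630004768/325678861 + 2548*sqrt(7)/17203 ≈ 37533.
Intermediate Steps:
R(V) = V**(5/2) (R(V) = V**2*sqrt(V) = V**(5/2))
H = -2548*sqrt(7) (H = 7**(5/2)*(48 - 100) = (49*sqrt(7))*(-52) = -2548*sqrt(7) ≈ -6741.4)
H/(-17203) + 26656/(-6869/21761 - 21618/(-21073)) = -2548*sqrt(7)/(-17203) + 26656/(-6869/21761 - 21618/(-21073)) = -2548*sqrt(7)*(-1/17203) + 26656/(-6869*1/21761 - 21618*(-1/21073)) = 2548*sqrt(7)/17203 + 26656/(-6869/21761 + 21618/21073) = 2548*sqrt(7)/17203 + 26656/(325678861/458569553) = 2548*sqrt(7)/17203 + 26656*(458569553/325678861) = 2548*sqrt(7)/17203 + 12223630004768/325678861 = 12223630004768/325678861 + 2548*sqrt(7)/17203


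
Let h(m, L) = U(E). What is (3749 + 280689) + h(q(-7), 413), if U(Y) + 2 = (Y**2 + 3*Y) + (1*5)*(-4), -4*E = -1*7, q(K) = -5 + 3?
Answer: 4550789/16 ≈ 2.8442e+5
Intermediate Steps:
q(K) = -2
E = 7/4 (E = -(-1)*7/4 = -1/4*(-7) = 7/4 ≈ 1.7500)
U(Y) = -22 + Y**2 + 3*Y (U(Y) = -2 + ((Y**2 + 3*Y) + (1*5)*(-4)) = -2 + ((Y**2 + 3*Y) + 5*(-4)) = -2 + ((Y**2 + 3*Y) - 20) = -2 + (-20 + Y**2 + 3*Y) = -22 + Y**2 + 3*Y)
h(m, L) = -219/16 (h(m, L) = -22 + (7/4)**2 + 3*(7/4) = -22 + 49/16 + 21/4 = -219/16)
(3749 + 280689) + h(q(-7), 413) = (3749 + 280689) - 219/16 = 284438 - 219/16 = 4550789/16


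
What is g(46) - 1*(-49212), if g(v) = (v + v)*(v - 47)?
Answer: 49120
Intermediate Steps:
g(v) = 2*v*(-47 + v) (g(v) = (2*v)*(-47 + v) = 2*v*(-47 + v))
g(46) - 1*(-49212) = 2*46*(-47 + 46) - 1*(-49212) = 2*46*(-1) + 49212 = -92 + 49212 = 49120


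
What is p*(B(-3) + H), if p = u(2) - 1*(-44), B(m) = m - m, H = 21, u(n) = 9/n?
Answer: 2037/2 ≈ 1018.5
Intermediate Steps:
B(m) = 0
p = 97/2 (p = 9/2 - 1*(-44) = 9*(1/2) + 44 = 9/2 + 44 = 97/2 ≈ 48.500)
p*(B(-3) + H) = 97*(0 + 21)/2 = (97/2)*21 = 2037/2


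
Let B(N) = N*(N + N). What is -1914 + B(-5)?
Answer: -1864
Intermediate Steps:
B(N) = 2*N² (B(N) = N*(2*N) = 2*N²)
-1914 + B(-5) = -1914 + 2*(-5)² = -1914 + 2*25 = -1914 + 50 = -1864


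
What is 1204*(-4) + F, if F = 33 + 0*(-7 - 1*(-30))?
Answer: -4783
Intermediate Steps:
F = 33 (F = 33 + 0*(-7 + 30) = 33 + 0*23 = 33 + 0 = 33)
1204*(-4) + F = 1204*(-4) + 33 = -4816 + 33 = -4783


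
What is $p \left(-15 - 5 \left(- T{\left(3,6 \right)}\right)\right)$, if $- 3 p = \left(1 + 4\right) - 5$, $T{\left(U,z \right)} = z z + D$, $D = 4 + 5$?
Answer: $0$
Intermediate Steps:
$D = 9$
$T{\left(U,z \right)} = 9 + z^{2}$ ($T{\left(U,z \right)} = z z + 9 = z^{2} + 9 = 9 + z^{2}$)
$p = 0$ ($p = - \frac{\left(1 + 4\right) - 5}{3} = - \frac{5 - 5}{3} = \left(- \frac{1}{3}\right) 0 = 0$)
$p \left(-15 - 5 \left(- T{\left(3,6 \right)}\right)\right) = 0 \left(-15 - 5 \left(- (9 + 6^{2})\right)\right) = 0 \left(-15 - 5 \left(- (9 + 36)\right)\right) = 0 \left(-15 - 5 \left(\left(-1\right) 45\right)\right) = 0 \left(-15 - -225\right) = 0 \left(-15 + 225\right) = 0 \cdot 210 = 0$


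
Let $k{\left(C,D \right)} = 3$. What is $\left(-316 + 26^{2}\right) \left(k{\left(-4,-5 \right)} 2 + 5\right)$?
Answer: $3960$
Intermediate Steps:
$\left(-316 + 26^{2}\right) \left(k{\left(-4,-5 \right)} 2 + 5\right) = \left(-316 + 26^{2}\right) \left(3 \cdot 2 + 5\right) = \left(-316 + 676\right) \left(6 + 5\right) = 360 \cdot 11 = 3960$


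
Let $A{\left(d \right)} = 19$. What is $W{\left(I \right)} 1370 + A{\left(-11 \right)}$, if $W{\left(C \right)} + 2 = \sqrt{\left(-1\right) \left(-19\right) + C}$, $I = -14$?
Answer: $-2721 + 1370 \sqrt{5} \approx 342.41$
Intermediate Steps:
$W{\left(C \right)} = -2 + \sqrt{19 + C}$ ($W{\left(C \right)} = -2 + \sqrt{\left(-1\right) \left(-19\right) + C} = -2 + \sqrt{19 + C}$)
$W{\left(I \right)} 1370 + A{\left(-11 \right)} = \left(-2 + \sqrt{19 - 14}\right) 1370 + 19 = \left(-2 + \sqrt{5}\right) 1370 + 19 = \left(-2740 + 1370 \sqrt{5}\right) + 19 = -2721 + 1370 \sqrt{5}$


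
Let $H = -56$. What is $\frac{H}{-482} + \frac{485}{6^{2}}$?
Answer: $\frac{117893}{8676} \approx 13.588$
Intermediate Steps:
$\frac{H}{-482} + \frac{485}{6^{2}} = - \frac{56}{-482} + \frac{485}{6^{2}} = \left(-56\right) \left(- \frac{1}{482}\right) + \frac{485}{36} = \frac{28}{241} + 485 \cdot \frac{1}{36} = \frac{28}{241} + \frac{485}{36} = \frac{117893}{8676}$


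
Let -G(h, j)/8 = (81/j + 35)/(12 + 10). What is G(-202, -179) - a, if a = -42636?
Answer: 83925548/1969 ≈ 42623.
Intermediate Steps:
G(h, j) = -140/11 - 324/(11*j) (G(h, j) = -8*(81/j + 35)/(12 + 10) = -8*(35 + 81/j)/22 = -8*(35/22 + 81/(22*j)) = -140/11 - 324/(11*j))
G(-202, -179) - a = (4/11)*(-81 - 35*(-179))/(-179) - 1*(-42636) = (4/11)*(-1/179)*(-81 + 6265) + 42636 = (4/11)*(-1/179)*6184 + 42636 = -24736/1969 + 42636 = 83925548/1969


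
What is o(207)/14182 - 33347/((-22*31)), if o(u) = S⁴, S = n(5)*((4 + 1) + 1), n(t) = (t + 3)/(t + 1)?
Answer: 237860313/4836062 ≈ 49.185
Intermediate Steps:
n(t) = (3 + t)/(1 + t)
S = 8 (S = ((3 + 5)/(1 + 5))*((4 + 1) + 1) = (8/6)*(5 + 1) = ((⅙)*8)*6 = (4/3)*6 = 8)
o(u) = 4096 (o(u) = 8⁴ = 4096)
o(207)/14182 - 33347/((-22*31)) = 4096/14182 - 33347/((-22*31)) = 4096*(1/14182) - 33347/(-682) = 2048/7091 - 33347*(-1/682) = 2048/7091 + 33347/682 = 237860313/4836062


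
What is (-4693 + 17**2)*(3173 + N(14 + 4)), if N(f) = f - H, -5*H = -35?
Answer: -14022336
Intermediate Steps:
H = 7 (H = -1/5*(-35) = 7)
N(f) = -7 + f (N(f) = f - 1*7 = f - 7 = -7 + f)
(-4693 + 17**2)*(3173 + N(14 + 4)) = (-4693 + 17**2)*(3173 + (-7 + (14 + 4))) = (-4693 + 289)*(3173 + (-7 + 18)) = -4404*(3173 + 11) = -4404*3184 = -14022336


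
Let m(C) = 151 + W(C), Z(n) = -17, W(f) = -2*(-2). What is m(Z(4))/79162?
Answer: 155/79162 ≈ 0.0019580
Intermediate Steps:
W(f) = 4
m(C) = 155 (m(C) = 151 + 4 = 155)
m(Z(4))/79162 = 155/79162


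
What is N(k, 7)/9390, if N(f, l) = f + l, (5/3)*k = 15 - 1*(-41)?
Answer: 203/46950 ≈ 0.0043238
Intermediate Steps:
k = 168/5 (k = 3*(15 - 1*(-41))/5 = 3*(15 + 41)/5 = (3/5)*56 = 168/5 ≈ 33.600)
N(k, 7)/9390 = (168/5 + 7)/9390 = (203/5)*(1/9390) = 203/46950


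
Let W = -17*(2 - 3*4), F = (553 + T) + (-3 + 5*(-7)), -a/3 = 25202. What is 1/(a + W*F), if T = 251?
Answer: 1/54614 ≈ 1.8310e-5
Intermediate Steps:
a = -75606 (a = -3*25202 = -75606)
F = 766 (F = (553 + 251) + (-3 + 5*(-7)) = 804 + (-3 - 35) = 804 - 38 = 766)
W = 170 (W = -17*(2 - 12) = -17*(-10) = 170)
1/(a + W*F) = 1/(-75606 + 170*766) = 1/(-75606 + 130220) = 1/54614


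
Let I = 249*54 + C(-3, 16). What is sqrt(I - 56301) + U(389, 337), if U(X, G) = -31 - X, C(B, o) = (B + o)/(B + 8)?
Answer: -420 + I*sqrt(1071310)/5 ≈ -420.0 + 207.01*I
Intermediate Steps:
C(B, o) = (B + o)/(8 + B)
I = 67243/5 (I = 249*54 + (-3 + 16)/(8 - 3) = 13446 + 13/5 = 67243/5 ≈ 13449.)
sqrt(I - 56301) + U(389, 337) = sqrt(67243/5 - 56301) + (-31 - 1*389) = sqrt(-214262/5) + (-31 - 389) = I*sqrt(1071310)/5 - 420 = -420 + I*sqrt(1071310)/5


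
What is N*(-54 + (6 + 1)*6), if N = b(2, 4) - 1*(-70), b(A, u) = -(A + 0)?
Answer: -816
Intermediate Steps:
b(A, u) = -A
N = 68 (N = -1*2 - 1*(-70) = -2 + 70 = 68)
N*(-54 + (6 + 1)*6) = 68*(-54 + (6 + 1)*6) = 68*(-54 + 7*6) = 68*(-54 + 42) = 68*(-12) = -816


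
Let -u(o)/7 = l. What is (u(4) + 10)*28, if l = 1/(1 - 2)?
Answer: 476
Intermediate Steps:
l = -1 (l = 1/(-1) = -1)
u(o) = 7 (u(o) = -7*(-1) = 7)
(u(4) + 10)*28 = (7 + 10)*28 = 17*28 = 476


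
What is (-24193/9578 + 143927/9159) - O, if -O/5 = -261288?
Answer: -114606164019761/87724902 ≈ -1.3064e+6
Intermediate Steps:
O = 1306440 (O = -5*(-261288) = 1306440)
(-24193/9578 + 143927/9159) - O = (-24193/9578 + 143927/9159) - 1*1306440 = (-24193*1/9578 + 143927*(1/9159)) - 1306440 = (-24193/9578 + 143927/9159) - 1306440 = 1156949119/87724902 - 1306440 = -114606164019761/87724902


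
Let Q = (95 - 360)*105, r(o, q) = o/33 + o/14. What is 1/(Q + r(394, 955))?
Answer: -231/6418316 ≈ -3.5991e-5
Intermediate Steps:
r(o, q) = 47*o/462 (r(o, q) = o*(1/33) + o*(1/14) = o/33 + o/14 = 47*o/462)
Q = -27825 (Q = -265*105 = -27825)
1/(Q + r(394, 955)) = 1/(-27825 + (47/462)*394) = 1/(-27825 + 9259/231) = 1/(-6418316/231) = -231/6418316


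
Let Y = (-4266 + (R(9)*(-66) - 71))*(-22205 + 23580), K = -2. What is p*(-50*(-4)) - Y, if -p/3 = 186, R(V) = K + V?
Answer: 6487025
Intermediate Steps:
R(V) = -2 + V
p = -558 (p = -3*186 = -558)
Y = -6598625 (Y = (-4266 + ((-2 + 9)*(-66) - 71))*(-22205 + 23580) = (-4266 + (7*(-66) - 71))*1375 = (-4266 + (-462 - 71))*1375 = (-4266 - 533)*1375 = -4799*1375 = -6598625)
p*(-50*(-4)) - Y = -(-27900)*(-4) - 1*(-6598625) = -558*200 + 6598625 = -111600 + 6598625 = 6487025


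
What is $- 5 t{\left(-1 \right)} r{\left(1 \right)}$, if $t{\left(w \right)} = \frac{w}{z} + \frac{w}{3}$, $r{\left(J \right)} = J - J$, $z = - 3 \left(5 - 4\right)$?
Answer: $0$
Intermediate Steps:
$z = -3$ ($z = \left(-3\right) 1 = -3$)
$r{\left(J \right)} = 0$
$t{\left(w \right)} = 0$ ($t{\left(w \right)} = \frac{w}{-3} + \frac{w}{3} = w \left(- \frac{1}{3}\right) + w \frac{1}{3} = - \frac{w}{3} + \frac{w}{3} = 0$)
$- 5 t{\left(-1 \right)} r{\left(1 \right)} = \left(-5\right) 0 \cdot 0 = 0 \cdot 0 = 0$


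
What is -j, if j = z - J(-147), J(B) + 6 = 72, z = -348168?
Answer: 348234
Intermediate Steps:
J(B) = 66 (J(B) = -6 + 72 = 66)
j = -348234 (j = -348168 - 1*66 = -348168 - 66 = -348234)
-j = -1*(-348234) = 348234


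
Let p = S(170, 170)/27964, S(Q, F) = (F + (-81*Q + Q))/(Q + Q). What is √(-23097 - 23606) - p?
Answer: 79/55928 + I*√46703 ≈ 0.0014125 + 216.11*I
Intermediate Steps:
S(Q, F) = (F - 80*Q)/(2*Q) (S(Q, F) = (F - 80*Q)/((2*Q)) = (F - 80*Q)*(1/(2*Q)) = (F - 80*Q)/(2*Q))
p = -79/55928 (p = (-40 + (½)*170/170)/27964 = (-40 + (½)*170*(1/170))*(1/27964) = (-40 + ½)*(1/27964) = -79/2*1/27964 = -79/55928 ≈ -0.0014125)
√(-23097 - 23606) - p = √(-23097 - 23606) - 1*(-79/55928) = √(-46703) + 79/55928 = I*√46703 + 79/55928 = 79/55928 + I*√46703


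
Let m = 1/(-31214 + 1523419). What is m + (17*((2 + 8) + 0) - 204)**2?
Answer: 1724988981/1492205 ≈ 1156.0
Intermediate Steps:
m = 1/1492205 ≈ 6.7015e-7
m + (17*((2 + 8) + 0) - 204)**2 = 1/1492205 + (17*((2 + 8) + 0) - 204)**2 = 1/1492205 + (17*(10 + 0) - 204)**2 = 1/1492205 + (17*10 - 204)**2 = 1/1492205 + (170 - 204)**2 = 1/1492205 + (-34)**2 = 1/1492205 + 1156 = 1724988981/1492205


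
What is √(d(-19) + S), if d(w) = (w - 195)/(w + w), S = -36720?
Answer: I*√13253887/19 ≈ 191.61*I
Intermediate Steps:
d(w) = (-195 + w)/(2*w) (d(w) = (-195 + w)/((2*w)) = (-195 + w)*(1/(2*w)) = (-195 + w)/(2*w))
√(d(-19) + S) = √((½)*(-195 - 19)/(-19) - 36720) = √((½)*(-1/19)*(-214) - 36720) = √(107/19 - 36720) = √(-697573/19) = I*√13253887/19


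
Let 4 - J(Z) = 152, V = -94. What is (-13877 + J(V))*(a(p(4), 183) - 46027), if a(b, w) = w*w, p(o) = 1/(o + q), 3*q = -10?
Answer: 175845450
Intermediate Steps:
J(Z) = -148 (J(Z) = 4 - 1*152 = 4 - 152 = -148)
q = -10/3 (q = (1/3)*(-10) = -10/3 ≈ -3.3333)
p(o) = 1/(-10/3 + o) (p(o) = 1/(o - 10/3) = 1/(-10/3 + o))
a(b, w) = w**2
(-13877 + J(V))*(a(p(4), 183) - 46027) = (-13877 - 148)*(183**2 - 46027) = -14025*(33489 - 46027) = -14025*(-12538) = 175845450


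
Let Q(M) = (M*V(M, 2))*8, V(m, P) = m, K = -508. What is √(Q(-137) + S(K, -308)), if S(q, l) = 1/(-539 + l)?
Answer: √890251201/77 ≈ 387.49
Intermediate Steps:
Q(M) = 8*M² (Q(M) = (M*M)*8 = M²*8 = 8*M²)
√(Q(-137) + S(K, -308)) = √(8*(-137)² + 1/(-539 - 308)) = √(8*18769 + 1/(-847)) = √(150152 - 1/847) = √(127178743/847) = √890251201/77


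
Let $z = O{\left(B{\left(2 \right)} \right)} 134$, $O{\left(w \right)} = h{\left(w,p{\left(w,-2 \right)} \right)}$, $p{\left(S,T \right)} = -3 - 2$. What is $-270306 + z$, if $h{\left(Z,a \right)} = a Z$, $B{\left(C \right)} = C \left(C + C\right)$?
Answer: $-275666$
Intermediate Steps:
$B{\left(C \right)} = 2 C^{2}$ ($B{\left(C \right)} = C 2 C = 2 C^{2}$)
$p{\left(S,T \right)} = -5$ ($p{\left(S,T \right)} = -3 - 2 = -5$)
$h{\left(Z,a \right)} = Z a$
$O{\left(w \right)} = - 5 w$ ($O{\left(w \right)} = w \left(-5\right) = - 5 w$)
$z = -5360$ ($z = - 5 \cdot 2 \cdot 2^{2} \cdot 134 = - 5 \cdot 2 \cdot 4 \cdot 134 = \left(-5\right) 8 \cdot 134 = \left(-40\right) 134 = -5360$)
$-270306 + z = -270306 - 5360 = -275666$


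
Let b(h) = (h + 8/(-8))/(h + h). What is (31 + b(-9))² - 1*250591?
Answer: -20217215/81 ≈ -2.4960e+5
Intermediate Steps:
b(h) = (-1 + h)/(2*h) (b(h) = (h + 8*(-⅛))/((2*h)) = (h - 1)*(1/(2*h)) = (-1 + h)*(1/(2*h)) = (-1 + h)/(2*h))
(31 + b(-9))² - 1*250591 = (31 + (½)*(-1 - 9)/(-9))² - 1*250591 = (31 + (½)*(-⅑)*(-10))² - 250591 = (31 + 5/9)² - 250591 = (284/9)² - 250591 = 80656/81 - 250591 = -20217215/81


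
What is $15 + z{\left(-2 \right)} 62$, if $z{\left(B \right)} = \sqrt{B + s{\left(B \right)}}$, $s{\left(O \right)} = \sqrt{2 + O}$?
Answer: $15 + 62 i \sqrt{2} \approx 15.0 + 87.681 i$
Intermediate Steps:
$z{\left(B \right)} = \sqrt{B + \sqrt{2 + B}}$
$15 + z{\left(-2 \right)} 62 = 15 + \sqrt{-2 + \sqrt{2 - 2}} \cdot 62 = 15 + \sqrt{-2 + \sqrt{0}} \cdot 62 = 15 + \sqrt{-2 + 0} \cdot 62 = 15 + \sqrt{-2} \cdot 62 = 15 + i \sqrt{2} \cdot 62 = 15 + 62 i \sqrt{2}$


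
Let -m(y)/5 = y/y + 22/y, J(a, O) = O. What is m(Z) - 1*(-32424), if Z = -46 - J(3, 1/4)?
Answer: 1199591/37 ≈ 32421.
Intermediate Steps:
Z = -185/4 (Z = -46 - 1/4 = -46 - 1*¼ = -46 - ¼ = -185/4 ≈ -46.250)
m(y) = -5 - 110/y (m(y) = -5*(y/y + 22/y) = -5*(1 + 22/y) = -5 - 110/y)
m(Z) - 1*(-32424) = (-5 - 110/(-185/4)) - 1*(-32424) = (-5 - 110*(-4/185)) + 32424 = (-5 + 88/37) + 32424 = -97/37 + 32424 = 1199591/37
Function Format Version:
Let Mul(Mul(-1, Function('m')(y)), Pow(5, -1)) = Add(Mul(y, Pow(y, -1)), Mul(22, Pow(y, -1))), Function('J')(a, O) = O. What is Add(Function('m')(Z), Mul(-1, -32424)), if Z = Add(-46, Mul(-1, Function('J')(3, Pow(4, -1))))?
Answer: Rational(1199591, 37) ≈ 32421.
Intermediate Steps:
Z = Rational(-185, 4) (Z = Add(-46, Mul(-1, Pow(4, -1))) = Add(-46, Mul(-1, Rational(1, 4))) = Add(-46, Rational(-1, 4)) = Rational(-185, 4) ≈ -46.250)
Function('m')(y) = Add(-5, Mul(-110, Pow(y, -1))) (Function('m')(y) = Mul(-5, Add(Mul(y, Pow(y, -1)), Mul(22, Pow(y, -1)))) = Mul(-5, Add(1, Mul(22, Pow(y, -1)))) = Add(-5, Mul(-110, Pow(y, -1))))
Add(Function('m')(Z), Mul(-1, -32424)) = Add(Add(-5, Mul(-110, Pow(Rational(-185, 4), -1))), Mul(-1, -32424)) = Add(Add(-5, Mul(-110, Rational(-4, 185))), 32424) = Add(Add(-5, Rational(88, 37)), 32424) = Add(Rational(-97, 37), 32424) = Rational(1199591, 37)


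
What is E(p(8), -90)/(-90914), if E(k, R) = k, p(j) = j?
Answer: -4/45457 ≈ -8.7995e-5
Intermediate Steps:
E(p(8), -90)/(-90914) = 8/(-90914) = 8*(-1/90914) = -4/45457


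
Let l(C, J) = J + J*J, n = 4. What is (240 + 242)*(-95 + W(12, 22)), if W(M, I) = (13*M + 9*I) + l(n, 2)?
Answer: 127730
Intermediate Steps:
l(C, J) = J + J**2
W(M, I) = 6 + 9*I + 13*M (W(M, I) = (13*M + 9*I) + 2*(1 + 2) = (9*I + 13*M) + 2*3 = (9*I + 13*M) + 6 = 6 + 9*I + 13*M)
(240 + 242)*(-95 + W(12, 22)) = (240 + 242)*(-95 + (6 + 9*22 + 13*12)) = 482*(-95 + (6 + 198 + 156)) = 482*(-95 + 360) = 482*265 = 127730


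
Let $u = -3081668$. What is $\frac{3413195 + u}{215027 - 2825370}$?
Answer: $- \frac{331527}{2610343} \approx -0.12701$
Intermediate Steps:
$\frac{3413195 + u}{215027 - 2825370} = \frac{3413195 - 3081668}{215027 - 2825370} = \frac{331527}{-2610343} = 331527 \left(- \frac{1}{2610343}\right) = - \frac{331527}{2610343}$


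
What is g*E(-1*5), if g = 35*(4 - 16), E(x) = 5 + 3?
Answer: -3360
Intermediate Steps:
E(x) = 8
g = -420 (g = 35*(-12) = -420)
g*E(-1*5) = -420*8 = -3360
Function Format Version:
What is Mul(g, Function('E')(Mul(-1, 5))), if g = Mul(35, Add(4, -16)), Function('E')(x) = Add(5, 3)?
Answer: -3360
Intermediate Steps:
Function('E')(x) = 8
g = -420 (g = Mul(35, -12) = -420)
Mul(g, Function('E')(Mul(-1, 5))) = Mul(-420, 8) = -3360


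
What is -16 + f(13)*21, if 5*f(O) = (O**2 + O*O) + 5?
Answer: 7123/5 ≈ 1424.6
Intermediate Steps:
f(O) = 1 + 2*O**2/5 (f(O) = ((O**2 + O*O) + 5)/5 = ((O**2 + O**2) + 5)/5 = (2*O**2 + 5)/5 = (5 + 2*O**2)/5 = 1 + 2*O**2/5)
-16 + f(13)*21 = -16 + (1 + (2/5)*13**2)*21 = -16 + (1 + (2/5)*169)*21 = -16 + (1 + 338/5)*21 = -16 + (343/5)*21 = -16 + 7203/5 = 7123/5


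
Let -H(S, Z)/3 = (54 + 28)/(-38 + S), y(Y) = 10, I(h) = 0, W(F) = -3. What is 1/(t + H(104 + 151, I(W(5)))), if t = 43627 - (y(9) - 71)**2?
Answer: 217/8659356 ≈ 2.5060e-5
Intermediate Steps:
H(S, Z) = -246/(-38 + S) (H(S, Z) = -3*(54 + 28)/(-38 + S) = -246/(-38 + S))
t = 39906 (t = 43627 - (10 - 71)**2 = 43627 - 1*(-61)**2 = 43627 - 1*3721 = 43627 - 3721 = 39906)
1/(t + H(104 + 151, I(W(5)))) = 1/(39906 - 246/(-38 + (104 + 151))) = 1/(39906 - 246/(-38 + 255)) = 1/(39906 - 246/217) = 1/(8659356/217) = 217/8659356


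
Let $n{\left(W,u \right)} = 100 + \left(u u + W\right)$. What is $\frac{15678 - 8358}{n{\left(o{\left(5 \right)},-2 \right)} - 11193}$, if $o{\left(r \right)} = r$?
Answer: $- \frac{1830}{2771} \approx -0.66041$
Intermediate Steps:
$n{\left(W,u \right)} = 100 + W + u^{2}$ ($n{\left(W,u \right)} = 100 + \left(u^{2} + W\right) = 100 + \left(W + u^{2}\right) = 100 + W + u^{2}$)
$\frac{15678 - 8358}{n{\left(o{\left(5 \right)},-2 \right)} - 11193} = \frac{15678 - 8358}{\left(100 + 5 + \left(-2\right)^{2}\right) - 11193} = \frac{15678 - 8358}{\left(100 + 5 + 4\right) - 11193} = \frac{7320}{109 - 11193} = \frac{7320}{-11084} = 7320 \left(- \frac{1}{11084}\right) = - \frac{1830}{2771}$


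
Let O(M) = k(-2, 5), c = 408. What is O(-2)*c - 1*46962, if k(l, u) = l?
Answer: -47778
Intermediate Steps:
O(M) = -2
O(-2)*c - 1*46962 = -2*408 - 1*46962 = -816 - 46962 = -47778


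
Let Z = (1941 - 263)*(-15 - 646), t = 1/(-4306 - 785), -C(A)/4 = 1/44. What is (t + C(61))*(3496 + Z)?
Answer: 1880362508/18667 ≈ 1.0073e+5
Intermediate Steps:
C(A) = -1/11 (C(A) = -4/44 = -4*1/44 = -1/11)
t = -1/5091 (t = 1/(-5091) = -1/5091 ≈ -0.00019643)
Z = -1109158 (Z = 1678*(-661) = -1109158)
(t + C(61))*(3496 + Z) = (-1/5091 - 1/11)*(3496 - 1109158) = -5102/56001*(-1105662) = 1880362508/18667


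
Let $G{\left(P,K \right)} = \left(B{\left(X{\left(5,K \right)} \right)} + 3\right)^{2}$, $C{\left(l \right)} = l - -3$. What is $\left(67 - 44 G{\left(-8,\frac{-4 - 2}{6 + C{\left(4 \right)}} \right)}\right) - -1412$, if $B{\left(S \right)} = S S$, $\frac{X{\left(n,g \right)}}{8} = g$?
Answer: $- \frac{305434005}{28561} \approx -10694.0$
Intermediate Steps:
$C{\left(l \right)} = 3 + l$ ($C{\left(l \right)} = l + 3 = 3 + l$)
$X{\left(n,g \right)} = 8 g$
$B{\left(S \right)} = S^{2}$
$G{\left(P,K \right)} = \left(3 + 64 K^{2}\right)^{2}$ ($G{\left(P,K \right)} = \left(\left(8 K\right)^{2} + 3\right)^{2} = \left(64 K^{2} + 3\right)^{2} = \left(3 + 64 K^{2}\right)^{2}$)
$\left(67 - 44 G{\left(-8,\frac{-4 - 2}{6 + C{\left(4 \right)}} \right)}\right) - -1412 = \left(67 - 44 \left(3 + 64 \left(\frac{-4 - 2}{6 + \left(3 + 4\right)}\right)^{2}\right)^{2}\right) - -1412 = \left(67 - 44 \left(3 + 64 \left(- \frac{6}{6 + 7}\right)^{2}\right)^{2}\right) + 1412 = \left(67 - 44 \left(3 + 64 \left(- \frac{6}{13}\right)^{2}\right)^{2}\right) + 1412 = \left(67 - 44 \left(3 + 64 \cdot \frac{36}{169}\right)^{2}\right) + 1412 = \left(67 - 44 \left(3 + \frac{2304}{169}\right)^{2}\right) + 1412 = \left(67 - 44 \left(\frac{2811}{169}\right)^{2}\right) + 1412 = \left(67 - \frac{347675724}{28561}\right) + 1412 = - \frac{345762137}{28561} + 1412 = - \frac{305434005}{28561}$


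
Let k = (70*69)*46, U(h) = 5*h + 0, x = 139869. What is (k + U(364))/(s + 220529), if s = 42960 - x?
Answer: 1600/883 ≈ 1.8120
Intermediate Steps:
U(h) = 5*h
k = 222180 (k = 4830*46 = 222180)
s = -96909 (s = 42960 - 1*139869 = 42960 - 139869 = -96909)
(k + U(364))/(s + 220529) = (222180 + 5*364)/(-96909 + 220529) = (222180 + 1820)/123620 = 224000*(1/123620) = 1600/883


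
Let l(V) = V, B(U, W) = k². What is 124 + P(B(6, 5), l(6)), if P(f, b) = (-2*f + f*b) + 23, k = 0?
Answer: 147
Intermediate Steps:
B(U, W) = 0 (B(U, W) = 0² = 0)
P(f, b) = 23 - 2*f + b*f (P(f, b) = (-2*f + b*f) + 23 = 23 - 2*f + b*f)
124 + P(B(6, 5), l(6)) = 124 + (23 - 2*0 + 6*0) = 124 + (23 + 0 + 0) = 124 + 23 = 147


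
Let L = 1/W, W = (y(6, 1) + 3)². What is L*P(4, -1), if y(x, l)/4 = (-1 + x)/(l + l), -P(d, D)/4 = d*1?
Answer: -16/169 ≈ -0.094675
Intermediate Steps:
P(d, D) = -4*d
y(x, l) = 2*(-1 + x)/l (y(x, l) = 4*((-1 + x)/(l + l)) = 4*((-1 + x)/((2*l))) = 4*((-1 + x)*(1/(2*l))) = 4*((-1 + x)/(2*l)) = 2*(-1 + x)/l)
W = 169 (W = (2*(-1 + 6)/1 + 3)² = (2*1*5 + 3)² = (10 + 3)² = 13² = 169)
L = 1/169 ≈ 0.0059172
L*P(4, -1) = (-4*4)/169 = (1/169)*(-16) = -16/169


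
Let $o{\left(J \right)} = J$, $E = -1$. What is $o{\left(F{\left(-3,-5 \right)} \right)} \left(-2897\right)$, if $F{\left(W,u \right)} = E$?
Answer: $2897$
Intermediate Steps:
$F{\left(W,u \right)} = -1$
$o{\left(F{\left(-3,-5 \right)} \right)} \left(-2897\right) = \left(-1\right) \left(-2897\right) = 2897$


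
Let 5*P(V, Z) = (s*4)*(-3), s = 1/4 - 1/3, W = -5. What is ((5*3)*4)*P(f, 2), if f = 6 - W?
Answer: 12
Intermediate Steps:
s = -1/12 (s = 1*(1/4) - 1*1/3 = 1/4 - 1/3 = -1/12 ≈ -0.083333)
f = 11 (f = 6 - 1*(-5) = 6 + 5 = 11)
P(V, Z) = 1/5 (P(V, Z) = (-1/12*4*(-3))/5 = (-1/3*(-3))/5 = (1/5)*1 = 1/5)
((5*3)*4)*P(f, 2) = ((5*3)*4)*(1/5) = (15*4)*(1/5) = 60*(1/5) = 12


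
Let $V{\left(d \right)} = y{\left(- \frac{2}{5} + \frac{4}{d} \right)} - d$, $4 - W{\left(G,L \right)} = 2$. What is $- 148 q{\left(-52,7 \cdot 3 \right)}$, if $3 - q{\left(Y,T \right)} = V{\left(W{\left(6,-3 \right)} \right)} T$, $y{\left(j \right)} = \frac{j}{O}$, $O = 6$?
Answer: $- \frac{29156}{5} \approx -5831.2$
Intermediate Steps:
$W{\left(G,L \right)} = 2$ ($W{\left(G,L \right)} = 4 - 2 = 2$)
$y{\left(j \right)} = \frac{j}{6}$
$V{\left(d \right)} = - \frac{1}{15} - d + \frac{2}{3 d}$ ($V{\left(d \right)} = \frac{- \frac{2}{5} + \frac{4}{d}}{6} - d = \left(- \frac{1}{15} + \frac{2}{3 d}\right) - d = - \frac{1}{15} - d + \frac{2}{3 d}$)
$q{\left(Y,T \right)} = 3 + \frac{26 T}{15}$ ($q{\left(Y,T \right)} = 3 - \left(- \frac{1}{15} - 2 + \frac{2}{3 \cdot 2}\right) T = 3 - \left(- \frac{1}{15} - 2 + \frac{2}{3} \cdot \frac{1}{2}\right) T = 3 - \left(- \frac{1}{15} - 2 + \frac{1}{3}\right) T = 3 - - \frac{26 T}{15} = 3 + \frac{26 T}{15}$)
$- 148 q{\left(-52,7 \cdot 3 \right)} = - 148 \left(3 + \frac{26 \cdot 7 \cdot 3}{15}\right) = - 148 \left(3 + \frac{26}{15} \cdot 21\right) = - 148 \left(3 + \frac{182}{5}\right) = \left(-148\right) \frac{197}{5} = - \frac{29156}{5}$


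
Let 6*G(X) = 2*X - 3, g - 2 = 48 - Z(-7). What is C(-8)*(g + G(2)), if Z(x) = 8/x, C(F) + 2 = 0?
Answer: -2155/21 ≈ -102.62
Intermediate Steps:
C(F) = -2 (C(F) = -2 + 0 = -2)
g = 358/7 (g = 2 + (48 - 8/(-7)) = 2 + (48 - 8*(-1)/7) = 2 + (48 - 1*(-8/7)) = 2 + (48 + 8/7) = 2 + 344/7 = 358/7 ≈ 51.143)
G(X) = -1/2 + X/3 (G(X) = (2*X - 3)/6 = (-3 + 2*X)/6 = -1/2 + X/3)
C(-8)*(g + G(2)) = -2*(358/7 + (-1/2 + (1/3)*2)) = -2*(358/7 + (-1/2 + 2/3)) = -2*(358/7 + 1/6) = -2*2155/42 = -2155/21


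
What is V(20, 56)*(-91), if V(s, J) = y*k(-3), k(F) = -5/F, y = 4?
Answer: -1820/3 ≈ -606.67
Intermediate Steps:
V(s, J) = 20/3 (V(s, J) = 4*(-5/(-3)) = 4*(-5*(-⅓)) = 4*(5/3) = 20/3)
V(20, 56)*(-91) = (20/3)*(-91) = -1820/3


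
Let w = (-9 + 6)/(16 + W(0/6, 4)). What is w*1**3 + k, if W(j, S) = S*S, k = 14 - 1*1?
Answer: 413/32 ≈ 12.906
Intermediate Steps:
k = 13 (k = 14 - 1 = 13)
W(j, S) = S**2
w = -3/32 (w = (-9 + 6)/(16 + 4**2) = -3/(16 + 16) = -3/32 ≈ -0.093750)
w*1**3 + k = -3/32*1**3 + 13 = -3/32*1 + 13 = -3/32 + 13 = 413/32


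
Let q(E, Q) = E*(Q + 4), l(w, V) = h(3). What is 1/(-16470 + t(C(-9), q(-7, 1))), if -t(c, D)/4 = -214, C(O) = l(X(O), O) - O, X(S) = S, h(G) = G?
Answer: -1/15614 ≈ -6.4045e-5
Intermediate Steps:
l(w, V) = 3
q(E, Q) = E*(4 + Q)
C(O) = 3 - O
t(c, D) = 856 (t(c, D) = -4*(-214) = 856)
1/(-16470 + t(C(-9), q(-7, 1))) = 1/(-16470 + 856) = 1/(-15614) = -1/15614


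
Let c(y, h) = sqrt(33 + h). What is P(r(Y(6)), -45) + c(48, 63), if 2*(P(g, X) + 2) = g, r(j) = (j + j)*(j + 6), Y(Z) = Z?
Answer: 70 + 4*sqrt(6) ≈ 79.798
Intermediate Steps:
r(j) = 2*j*(6 + j) (r(j) = (2*j)*(6 + j) = 2*j*(6 + j))
P(g, X) = -2 + g/2
P(r(Y(6)), -45) + c(48, 63) = (-2 + (2*6*(6 + 6))/2) + sqrt(33 + 63) = (-2 + (2*6*12)/2) + sqrt(96) = (-2 + (1/2)*144) + 4*sqrt(6) = (-2 + 72) + 4*sqrt(6) = 70 + 4*sqrt(6)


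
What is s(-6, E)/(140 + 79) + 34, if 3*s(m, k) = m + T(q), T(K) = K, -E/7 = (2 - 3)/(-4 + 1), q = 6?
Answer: 34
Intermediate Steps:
E = -7/3 (E = -7*(2 - 3)/(-4 + 1) = -(-7)/(-3) = -(-7)*(-1)/3 = -7*⅓ = -7/3 ≈ -2.3333)
s(m, k) = 2 + m/3 (s(m, k) = (m + 6)/3 = (6 + m)/3 = 2 + m/3)
s(-6, E)/(140 + 79) + 34 = (2 + (⅓)*(-6))/(140 + 79) + 34 = (2 - 2)/219 + 34 = 0*(1/219) + 34 = 0 + 34 = 34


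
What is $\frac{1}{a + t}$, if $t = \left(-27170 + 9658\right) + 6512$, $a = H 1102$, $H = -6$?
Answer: $- \frac{1}{17612} \approx -5.6779 \cdot 10^{-5}$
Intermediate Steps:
$a = -6612$ ($a = \left(-6\right) 1102 = -6612$)
$t = -11000$ ($t = -17512 + 6512 = -11000$)
$\frac{1}{a + t} = \frac{1}{-6612 - 11000} = \frac{1}{-17612} = - \frac{1}{17612}$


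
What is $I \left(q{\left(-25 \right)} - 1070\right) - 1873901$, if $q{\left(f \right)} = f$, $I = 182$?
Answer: $-2073191$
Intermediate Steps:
$I \left(q{\left(-25 \right)} - 1070\right) - 1873901 = 182 \left(-25 - 1070\right) - 1873901 = 182 \left(-1095\right) - 1873901 = -199290 - 1873901 = -2073191$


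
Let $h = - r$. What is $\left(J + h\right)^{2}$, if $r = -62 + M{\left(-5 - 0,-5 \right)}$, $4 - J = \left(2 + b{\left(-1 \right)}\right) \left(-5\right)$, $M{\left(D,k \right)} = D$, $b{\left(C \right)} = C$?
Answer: $5776$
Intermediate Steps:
$J = 9$ ($J = 4 - \left(2 - 1\right) \left(-5\right) = 4 - 1 \left(-5\right) = 4 - -5 = 4 + 5 = 9$)
$r = -67$ ($r = -62 - 5 = -67$)
$h = 67$ ($h = \left(-1\right) \left(-67\right) = 67$)
$\left(J + h\right)^{2} = \left(9 + 67\right)^{2} = 76^{2} = 5776$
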